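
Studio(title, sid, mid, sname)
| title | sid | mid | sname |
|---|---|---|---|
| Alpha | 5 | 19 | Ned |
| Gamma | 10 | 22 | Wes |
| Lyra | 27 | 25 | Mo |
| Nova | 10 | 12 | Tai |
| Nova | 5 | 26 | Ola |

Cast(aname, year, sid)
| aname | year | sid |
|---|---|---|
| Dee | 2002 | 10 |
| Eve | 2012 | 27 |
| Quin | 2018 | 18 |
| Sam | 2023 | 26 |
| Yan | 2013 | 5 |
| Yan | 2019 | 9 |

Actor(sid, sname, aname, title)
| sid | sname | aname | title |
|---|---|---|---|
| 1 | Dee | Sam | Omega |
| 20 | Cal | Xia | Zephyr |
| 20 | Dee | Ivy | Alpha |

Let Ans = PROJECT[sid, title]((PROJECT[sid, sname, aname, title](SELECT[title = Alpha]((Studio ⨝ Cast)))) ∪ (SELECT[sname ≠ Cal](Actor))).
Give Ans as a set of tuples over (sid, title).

{(1, Omega), (20, Alpha), (5, Alpha)}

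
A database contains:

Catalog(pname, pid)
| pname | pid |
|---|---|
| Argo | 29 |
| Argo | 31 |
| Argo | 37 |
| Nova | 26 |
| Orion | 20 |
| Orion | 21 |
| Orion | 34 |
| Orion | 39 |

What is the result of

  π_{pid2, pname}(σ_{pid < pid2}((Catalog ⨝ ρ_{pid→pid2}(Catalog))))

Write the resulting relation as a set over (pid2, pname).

{(21, Orion), (31, Argo), (34, Orion), (37, Argo), (39, Orion)}

ρ[pid→pid2]: schema becomes (pname, pid2); tuples unchanged.
Natural join on pname: {(Argo, 29, 29), (Argo, 29, 31), (Argo, 29, 37), (Argo, 31, 29), (Argo, 31, 31), (Argo, 31, 37), (Argo, 37, 29), (Argo, 37, 31), (Argo, 37, 37), (Nova, 26, 26), (Orion, 20, 20), (Orion, 20, 21), (Orion, 20, 34), (Orion, 20, 39), (Orion, 21, 20), (Orion, 21, 21), (Orion, 21, 34), (Orion, 21, 39), (Orion, 34, 20), (Orion, 34, 21), (Orion, 34, 34), (Orion, 34, 39), (Orion, 39, 20), (Orion, 39, 21), (Orion, 39, 34), (Orion, 39, 39)}
Filtering on pid < pid2 leaves {(Argo, 29, 31), (Argo, 29, 37), (Argo, 31, 37), (Orion, 20, 21), (Orion, 20, 34), (Orion, 20, 39), (Orion, 21, 34), (Orion, 21, 39), (Orion, 34, 39)}.
Keep only column(s) pid2, pname (4 duplicate(s) eliminated): {(21, Orion), (31, Argo), (34, Orion), (37, Argo), (39, Orion)}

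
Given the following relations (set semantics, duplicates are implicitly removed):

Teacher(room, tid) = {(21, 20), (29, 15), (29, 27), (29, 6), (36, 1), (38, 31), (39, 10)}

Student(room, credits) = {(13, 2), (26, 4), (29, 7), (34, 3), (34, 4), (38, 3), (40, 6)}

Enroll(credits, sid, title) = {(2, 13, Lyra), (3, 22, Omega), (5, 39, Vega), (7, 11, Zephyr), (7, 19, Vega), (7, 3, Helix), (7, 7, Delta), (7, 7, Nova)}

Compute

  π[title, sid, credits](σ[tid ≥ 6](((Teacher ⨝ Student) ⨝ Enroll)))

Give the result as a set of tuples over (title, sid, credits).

Natural join on room: {(29, 15, 7), (29, 27, 7), (29, 6, 7), (38, 31, 3)}
Natural join on credits: {(29, 15, 7, 11, Zephyr), (29, 15, 7, 19, Vega), (29, 15, 7, 3, Helix), (29, 15, 7, 7, Delta), (29, 15, 7, 7, Nova), (29, 27, 7, 11, Zephyr), (29, 27, 7, 19, Vega), (29, 27, 7, 3, Helix), (29, 27, 7, 7, Delta), (29, 27, 7, 7, Nova), (29, 6, 7, 11, Zephyr), (29, 6, 7, 19, Vega), (29, 6, 7, 3, Helix), (29, 6, 7, 7, Delta), (29, 6, 7, 7, Nova), (38, 31, 3, 22, Omega)}
Selection tid ≥ 6: {(29, 15, 7, 11, Zephyr), (29, 15, 7, 19, Vega), (29, 15, 7, 3, Helix), (29, 15, 7, 7, Delta), (29, 15, 7, 7, Nova), (29, 27, 7, 11, Zephyr), (29, 27, 7, 19, Vega), (29, 27, 7, 3, Helix), (29, 27, 7, 7, Delta), (29, 27, 7, 7, Nova), (29, 6, 7, 11, Zephyr), (29, 6, 7, 19, Vega), (29, 6, 7, 3, Helix), (29, 6, 7, 7, Delta), (29, 6, 7, 7, Nova), (38, 31, 3, 22, Omega)}
π[title, sid, credits]: project onto (title, sid, credits) (10 duplicate(s) eliminated) → {(Delta, 7, 7), (Helix, 3, 7), (Nova, 7, 7), (Omega, 22, 3), (Vega, 19, 7), (Zephyr, 11, 7)}

{(Delta, 7, 7), (Helix, 3, 7), (Nova, 7, 7), (Omega, 22, 3), (Vega, 19, 7), (Zephyr, 11, 7)}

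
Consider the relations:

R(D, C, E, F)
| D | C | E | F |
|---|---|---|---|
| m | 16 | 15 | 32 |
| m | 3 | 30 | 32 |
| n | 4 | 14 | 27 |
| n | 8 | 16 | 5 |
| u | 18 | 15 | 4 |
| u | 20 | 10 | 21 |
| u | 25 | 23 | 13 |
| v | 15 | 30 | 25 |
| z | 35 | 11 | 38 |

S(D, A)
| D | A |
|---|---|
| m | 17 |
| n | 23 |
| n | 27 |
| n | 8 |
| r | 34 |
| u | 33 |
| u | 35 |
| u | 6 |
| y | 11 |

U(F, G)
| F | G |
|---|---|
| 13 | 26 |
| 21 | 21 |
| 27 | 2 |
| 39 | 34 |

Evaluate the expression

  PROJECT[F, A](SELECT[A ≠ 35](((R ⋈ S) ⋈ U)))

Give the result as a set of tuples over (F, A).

R ⋈ S (natural join on D): {(m, 16, 15, 32, 17), (m, 3, 30, 32, 17), (n, 4, 14, 27, 23), (n, 4, 14, 27, 27), (n, 4, 14, 27, 8), (n, 8, 16, 5, 23), (n, 8, 16, 5, 27), (n, 8, 16, 5, 8), (u, 18, 15, 4, 33), (u, 18, 15, 4, 35), (u, 18, 15, 4, 6), (u, 20, 10, 21, 33), (u, 20, 10, 21, 35), (u, 20, 10, 21, 6), (u, 25, 23, 13, 33), (u, 25, 23, 13, 35), (u, 25, 23, 13, 6)}
(R ⋈ S) ⋈ U (natural join on F): {(n, 4, 14, 27, 23, 2), (n, 4, 14, 27, 27, 2), (n, 4, 14, 27, 8, 2), (u, 20, 10, 21, 33, 21), (u, 20, 10, 21, 35, 21), (u, 20, 10, 21, 6, 21), (u, 25, 23, 13, 33, 26), (u, 25, 23, 13, 35, 26), (u, 25, 23, 13, 6, 26)}
Selection A ≠ 35: {(n, 4, 14, 27, 23, 2), (n, 4, 14, 27, 27, 2), (n, 4, 14, 27, 8, 2), (u, 20, 10, 21, 33, 21), (u, 20, 10, 21, 6, 21), (u, 25, 23, 13, 33, 26), (u, 25, 23, 13, 6, 26)}
π_{F, A} gives {(13, 33), (13, 6), (21, 33), (21, 6), (27, 23), (27, 27), (27, 8)}.

{(13, 33), (13, 6), (21, 33), (21, 6), (27, 23), (27, 27), (27, 8)}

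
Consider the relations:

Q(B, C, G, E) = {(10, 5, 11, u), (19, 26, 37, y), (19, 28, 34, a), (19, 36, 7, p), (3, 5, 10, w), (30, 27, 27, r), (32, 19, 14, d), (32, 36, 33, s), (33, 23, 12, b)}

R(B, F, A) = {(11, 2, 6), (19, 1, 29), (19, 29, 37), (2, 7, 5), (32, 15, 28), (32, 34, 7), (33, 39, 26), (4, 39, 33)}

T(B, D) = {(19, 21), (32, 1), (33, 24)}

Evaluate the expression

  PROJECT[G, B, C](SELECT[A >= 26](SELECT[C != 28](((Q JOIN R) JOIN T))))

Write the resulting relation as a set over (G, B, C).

{(12, 33, 23), (14, 32, 19), (33, 32, 36), (37, 19, 26), (7, 19, 36)}

Q ⋈ R (natural join on B): {(19, 26, 37, y, 1, 29), (19, 26, 37, y, 29, 37), (19, 28, 34, a, 1, 29), (19, 28, 34, a, 29, 37), (19, 36, 7, p, 1, 29), (19, 36, 7, p, 29, 37), (32, 19, 14, d, 15, 28), (32, 19, 14, d, 34, 7), (32, 36, 33, s, 15, 28), (32, 36, 33, s, 34, 7), (33, 23, 12, b, 39, 26)}
(Q JOIN R) ⋈ T (natural join on B): {(19, 26, 37, y, 1, 29, 21), (19, 26, 37, y, 29, 37, 21), (19, 28, 34, a, 1, 29, 21), (19, 28, 34, a, 29, 37, 21), (19, 36, 7, p, 1, 29, 21), (19, 36, 7, p, 29, 37, 21), (32, 19, 14, d, 15, 28, 1), (32, 19, 14, d, 34, 7, 1), (32, 36, 33, s, 15, 28, 1), (32, 36, 33, s, 34, 7, 1), (33, 23, 12, b, 39, 26, 24)}
Selection C != 28: {(19, 26, 37, y, 1, 29, 21), (19, 26, 37, y, 29, 37, 21), (19, 36, 7, p, 1, 29, 21), (19, 36, 7, p, 29, 37, 21), (32, 19, 14, d, 15, 28, 1), (32, 19, 14, d, 34, 7, 1), (32, 36, 33, s, 15, 28, 1), (32, 36, 33, s, 34, 7, 1), (33, 23, 12, b, 39, 26, 24)}
Selection A >= 26: {(19, 26, 37, y, 1, 29, 21), (19, 26, 37, y, 29, 37, 21), (19, 36, 7, p, 1, 29, 21), (19, 36, 7, p, 29, 37, 21), (32, 19, 14, d, 15, 28, 1), (32, 36, 33, s, 15, 28, 1), (33, 23, 12, b, 39, 26, 24)}
π[G, B, C]: project onto (G, B, C) (2 duplicate(s) eliminated) → {(12, 33, 23), (14, 32, 19), (33, 32, 36), (37, 19, 26), (7, 19, 36)}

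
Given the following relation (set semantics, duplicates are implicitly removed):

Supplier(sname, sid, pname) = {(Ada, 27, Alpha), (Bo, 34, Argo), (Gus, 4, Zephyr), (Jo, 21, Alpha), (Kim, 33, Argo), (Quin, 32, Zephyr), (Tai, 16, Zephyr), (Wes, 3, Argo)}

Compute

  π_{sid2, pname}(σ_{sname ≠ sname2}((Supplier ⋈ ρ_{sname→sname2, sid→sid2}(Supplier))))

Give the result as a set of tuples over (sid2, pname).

ρ[sname→sname2, sid→sid2]: schema becomes (sname2, sid2, pname); tuples unchanged.
Supplier ⋈ ρ_{sname→sname2, sid→sid2}(Supplier) (natural join on pname): {(Ada, 27, Alpha, Ada, 27), (Ada, 27, Alpha, Jo, 21), (Bo, 34, Argo, Bo, 34), (Bo, 34, Argo, Kim, 33), (Bo, 34, Argo, Wes, 3), (Gus, 4, Zephyr, Gus, 4), (Gus, 4, Zephyr, Quin, 32), (Gus, 4, Zephyr, Tai, 16), (Jo, 21, Alpha, Ada, 27), (Jo, 21, Alpha, Jo, 21), (Kim, 33, Argo, Bo, 34), (Kim, 33, Argo, Kim, 33), (Kim, 33, Argo, Wes, 3), (Quin, 32, Zephyr, Gus, 4), (Quin, 32, Zephyr, Quin, 32), (Quin, 32, Zephyr, Tai, 16), (Tai, 16, Zephyr, Gus, 4), (Tai, 16, Zephyr, Quin, 32), (Tai, 16, Zephyr, Tai, 16), (Wes, 3, Argo, Bo, 34), (Wes, 3, Argo, Kim, 33), (Wes, 3, Argo, Wes, 3)}
σ[sname ≠ sname2]: keep tuples satisfying sname ≠ sname2 → {(Ada, 27, Alpha, Jo, 21), (Bo, 34, Argo, Kim, 33), (Bo, 34, Argo, Wes, 3), (Gus, 4, Zephyr, Quin, 32), (Gus, 4, Zephyr, Tai, 16), (Jo, 21, Alpha, Ada, 27), (Kim, 33, Argo, Bo, 34), (Kim, 33, Argo, Wes, 3), (Quin, 32, Zephyr, Gus, 4), (Quin, 32, Zephyr, Tai, 16), (Tai, 16, Zephyr, Gus, 4), (Tai, 16, Zephyr, Quin, 32), (Wes, 3, Argo, Bo, 34), (Wes, 3, Argo, Kim, 33)}
Keep only column(s) sid2, pname (6 duplicate(s) eliminated): {(16, Zephyr), (21, Alpha), (27, Alpha), (3, Argo), (32, Zephyr), (33, Argo), (34, Argo), (4, Zephyr)}

{(16, Zephyr), (21, Alpha), (27, Alpha), (3, Argo), (32, Zephyr), (33, Argo), (34, Argo), (4, Zephyr)}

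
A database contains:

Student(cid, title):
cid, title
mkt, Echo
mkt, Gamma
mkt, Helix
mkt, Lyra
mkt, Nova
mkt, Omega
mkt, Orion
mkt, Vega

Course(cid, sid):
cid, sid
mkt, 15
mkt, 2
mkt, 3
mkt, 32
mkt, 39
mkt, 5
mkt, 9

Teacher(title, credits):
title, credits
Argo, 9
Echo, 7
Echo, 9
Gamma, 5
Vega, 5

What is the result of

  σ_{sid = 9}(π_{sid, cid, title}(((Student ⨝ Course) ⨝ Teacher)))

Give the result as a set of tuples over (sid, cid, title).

{(9, mkt, Echo), (9, mkt, Gamma), (9, mkt, Vega)}

Joining Student and Course on cid yields {(mkt, Echo, 15), (mkt, Echo, 2), (mkt, Echo, 3), (mkt, Echo, 32), (mkt, Echo, 39), (mkt, Echo, 5), (mkt, Echo, 9), (mkt, Gamma, 15), (mkt, Gamma, 2), (mkt, Gamma, 3), (mkt, Gamma, 32), (mkt, Gamma, 39), (mkt, Gamma, 5), (mkt, Gamma, 9), (mkt, Helix, 15), (mkt, Helix, 2), (mkt, Helix, 3), (mkt, Helix, 32), (mkt, Helix, 39), (mkt, Helix, 5), (mkt, Helix, 9), (mkt, Lyra, 15), (mkt, Lyra, 2), (mkt, Lyra, 3), (mkt, Lyra, 32), (mkt, Lyra, 39), (mkt, Lyra, 5), (mkt, Lyra, 9), (mkt, Nova, 15), (mkt, Nova, 2), (mkt, Nova, 3), (mkt, Nova, 32), (mkt, Nova, 39), (mkt, Nova, 5), (mkt, Nova, 9), (mkt, Omega, 15), (mkt, Omega, 2), (mkt, Omega, 3), (mkt, Omega, 32), (mkt, Omega, 39), (mkt, Omega, 5), (mkt, Omega, 9), (mkt, Orion, 15), (mkt, Orion, 2), (mkt, Orion, 3), (mkt, Orion, 32), (mkt, Orion, 39), (mkt, Orion, 5), (mkt, Orion, 9), (mkt, Vega, 15), (mkt, Vega, 2), (mkt, Vega, 3), (mkt, Vega, 32), (mkt, Vega, 39), (mkt, Vega, 5), (mkt, Vega, 9)}.
Joining (Student ⨝ Course) and Teacher on title yields {(mkt, Echo, 15, 7), (mkt, Echo, 15, 9), (mkt, Echo, 2, 7), (mkt, Echo, 2, 9), (mkt, Echo, 3, 7), (mkt, Echo, 3, 9), (mkt, Echo, 32, 7), (mkt, Echo, 32, 9), (mkt, Echo, 39, 7), (mkt, Echo, 39, 9), (mkt, Echo, 5, 7), (mkt, Echo, 5, 9), (mkt, Echo, 9, 7), (mkt, Echo, 9, 9), (mkt, Gamma, 15, 5), (mkt, Gamma, 2, 5), (mkt, Gamma, 3, 5), (mkt, Gamma, 32, 5), (mkt, Gamma, 39, 5), (mkt, Gamma, 5, 5), (mkt, Gamma, 9, 5), (mkt, Vega, 15, 5), (mkt, Vega, 2, 5), (mkt, Vega, 3, 5), (mkt, Vega, 32, 5), (mkt, Vega, 39, 5), (mkt, Vega, 5, 5), (mkt, Vega, 9, 5)}.
Keep only column(s) sid, cid, title (7 duplicate(s) eliminated): {(15, mkt, Echo), (15, mkt, Gamma), (15, mkt, Vega), (2, mkt, Echo), (2, mkt, Gamma), (2, mkt, Vega), (3, mkt, Echo), (3, mkt, Gamma), (3, mkt, Vega), (32, mkt, Echo), (32, mkt, Gamma), (32, mkt, Vega), (39, mkt, Echo), (39, mkt, Gamma), (39, mkt, Vega), (5, mkt, Echo), (5, mkt, Gamma), (5, mkt, Vega), (9, mkt, Echo), (9, mkt, Gamma), (9, mkt, Vega)}
Apply σ_{sid = 9}; surviving tuples: {(9, mkt, Echo), (9, mkt, Gamma), (9, mkt, Vega)}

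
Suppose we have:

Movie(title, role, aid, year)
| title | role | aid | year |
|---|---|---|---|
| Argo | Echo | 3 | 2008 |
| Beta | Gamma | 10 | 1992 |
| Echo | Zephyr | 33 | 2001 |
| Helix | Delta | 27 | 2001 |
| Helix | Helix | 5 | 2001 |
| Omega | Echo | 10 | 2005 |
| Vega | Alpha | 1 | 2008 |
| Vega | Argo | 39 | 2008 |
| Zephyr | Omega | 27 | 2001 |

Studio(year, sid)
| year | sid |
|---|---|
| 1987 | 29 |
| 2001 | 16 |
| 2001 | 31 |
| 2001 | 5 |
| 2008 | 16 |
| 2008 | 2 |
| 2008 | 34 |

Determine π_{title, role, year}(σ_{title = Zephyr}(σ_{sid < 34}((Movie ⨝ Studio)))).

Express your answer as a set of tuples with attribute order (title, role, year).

{(Zephyr, Omega, 2001)}

Joining Movie and Studio on year yields {(Argo, Echo, 3, 2008, 16), (Argo, Echo, 3, 2008, 2), (Argo, Echo, 3, 2008, 34), (Echo, Zephyr, 33, 2001, 16), (Echo, Zephyr, 33, 2001, 31), (Echo, Zephyr, 33, 2001, 5), (Helix, Delta, 27, 2001, 16), (Helix, Delta, 27, 2001, 31), (Helix, Delta, 27, 2001, 5), (Helix, Helix, 5, 2001, 16), (Helix, Helix, 5, 2001, 31), (Helix, Helix, 5, 2001, 5), (Vega, Alpha, 1, 2008, 16), (Vega, Alpha, 1, 2008, 2), (Vega, Alpha, 1, 2008, 34), (Vega, Argo, 39, 2008, 16), (Vega, Argo, 39, 2008, 2), (Vega, Argo, 39, 2008, 34), (Zephyr, Omega, 27, 2001, 16), (Zephyr, Omega, 27, 2001, 31), (Zephyr, Omega, 27, 2001, 5)}.
Selection sid < 34: {(Argo, Echo, 3, 2008, 16), (Argo, Echo, 3, 2008, 2), (Echo, Zephyr, 33, 2001, 16), (Echo, Zephyr, 33, 2001, 31), (Echo, Zephyr, 33, 2001, 5), (Helix, Delta, 27, 2001, 16), (Helix, Delta, 27, 2001, 31), (Helix, Delta, 27, 2001, 5), (Helix, Helix, 5, 2001, 16), (Helix, Helix, 5, 2001, 31), (Helix, Helix, 5, 2001, 5), (Vega, Alpha, 1, 2008, 16), (Vega, Alpha, 1, 2008, 2), (Vega, Argo, 39, 2008, 16), (Vega, Argo, 39, 2008, 2), (Zephyr, Omega, 27, 2001, 16), (Zephyr, Omega, 27, 2001, 31), (Zephyr, Omega, 27, 2001, 5)}
Selection title = Zephyr: {(Zephyr, Omega, 27, 2001, 16), (Zephyr, Omega, 27, 2001, 31), (Zephyr, Omega, 27, 2001, 5)}
π_{title, role, year} gives {(Zephyr, Omega, 2001)} (2 duplicate(s) eliminated).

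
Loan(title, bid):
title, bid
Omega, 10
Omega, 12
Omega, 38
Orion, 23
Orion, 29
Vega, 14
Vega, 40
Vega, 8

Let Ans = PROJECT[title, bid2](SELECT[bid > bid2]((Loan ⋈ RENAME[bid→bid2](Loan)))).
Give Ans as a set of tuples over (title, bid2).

{(Omega, 10), (Omega, 12), (Orion, 23), (Vega, 14), (Vega, 8)}

ρ[bid→bid2]: schema becomes (title, bid2); tuples unchanged.
Joining Loan and RENAME[bid→bid2](Loan) on title yields {(Omega, 10, 10), (Omega, 10, 12), (Omega, 10, 38), (Omega, 12, 10), (Omega, 12, 12), (Omega, 12, 38), (Omega, 38, 10), (Omega, 38, 12), (Omega, 38, 38), (Orion, 23, 23), (Orion, 23, 29), (Orion, 29, 23), (Orion, 29, 29), (Vega, 14, 14), (Vega, 14, 40), (Vega, 14, 8), (Vega, 40, 14), (Vega, 40, 40), (Vega, 40, 8), (Vega, 8, 14), (Vega, 8, 40), (Vega, 8, 8)}.
σ[bid > bid2]: keep tuples satisfying bid > bid2 → {(Omega, 12, 10), (Omega, 38, 10), (Omega, 38, 12), (Orion, 29, 23), (Vega, 14, 8), (Vega, 40, 14), (Vega, 40, 8)}
π_{title, bid2} gives {(Omega, 10), (Omega, 12), (Orion, 23), (Vega, 14), (Vega, 8)} (2 duplicate(s) eliminated).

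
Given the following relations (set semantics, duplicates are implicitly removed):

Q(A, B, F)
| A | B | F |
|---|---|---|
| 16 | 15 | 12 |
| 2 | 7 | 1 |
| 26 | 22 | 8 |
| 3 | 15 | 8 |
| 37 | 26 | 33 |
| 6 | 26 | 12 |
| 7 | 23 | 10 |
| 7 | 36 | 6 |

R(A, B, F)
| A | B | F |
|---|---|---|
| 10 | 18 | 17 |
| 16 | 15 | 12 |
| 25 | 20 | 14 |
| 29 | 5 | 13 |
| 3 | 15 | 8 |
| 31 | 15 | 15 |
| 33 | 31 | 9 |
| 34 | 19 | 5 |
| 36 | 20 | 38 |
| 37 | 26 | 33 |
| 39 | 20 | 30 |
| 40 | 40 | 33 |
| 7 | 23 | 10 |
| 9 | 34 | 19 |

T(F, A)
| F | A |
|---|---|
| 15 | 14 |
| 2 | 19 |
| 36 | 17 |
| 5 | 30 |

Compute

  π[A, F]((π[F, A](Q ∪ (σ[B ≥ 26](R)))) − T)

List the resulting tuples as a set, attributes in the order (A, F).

Filtering on B ≥ 26 leaves {(33, 31, 9), (37, 26, 33), (40, 40, 33), (9, 34, 19)}.
Union: {(16, 15, 12), (2, 7, 1), (26, 22, 8), (3, 15, 8), (37, 26, 33), (6, 26, 12), (7, 23, 10), (7, 36, 6)} with {(33, 31, 9), (37, 26, 33), (40, 40, 33), (9, 34, 19)} → {(16, 15, 12), (2, 7, 1), (26, 22, 8), (3, 15, 8), (33, 31, 9), (37, 26, 33), (40, 40, 33), (6, 26, 12), (7, 23, 10), (7, 36, 6), (9, 34, 19)}
π[F, A]: project onto (F, A) → {(1, 2), (10, 7), (12, 16), (12, 6), (19, 9), (33, 37), (33, 40), (6, 7), (8, 26), (8, 3), (9, 33)}
Difference: {(1, 2), (10, 7), (12, 16), (12, 6), (19, 9), (33, 37), (33, 40), (6, 7), (8, 26), (8, 3), (9, 33)} with {(15, 14), (2, 19), (36, 17), (5, 30)} → {(1, 2), (10, 7), (12, 16), (12, 6), (19, 9), (33, 37), (33, 40), (6, 7), (8, 26), (8, 3), (9, 33)}
π[A, F]: project onto (A, F) → {(16, 12), (2, 1), (26, 8), (3, 8), (33, 9), (37, 33), (40, 33), (6, 12), (7, 10), (7, 6), (9, 19)}

{(16, 12), (2, 1), (26, 8), (3, 8), (33, 9), (37, 33), (40, 33), (6, 12), (7, 10), (7, 6), (9, 19)}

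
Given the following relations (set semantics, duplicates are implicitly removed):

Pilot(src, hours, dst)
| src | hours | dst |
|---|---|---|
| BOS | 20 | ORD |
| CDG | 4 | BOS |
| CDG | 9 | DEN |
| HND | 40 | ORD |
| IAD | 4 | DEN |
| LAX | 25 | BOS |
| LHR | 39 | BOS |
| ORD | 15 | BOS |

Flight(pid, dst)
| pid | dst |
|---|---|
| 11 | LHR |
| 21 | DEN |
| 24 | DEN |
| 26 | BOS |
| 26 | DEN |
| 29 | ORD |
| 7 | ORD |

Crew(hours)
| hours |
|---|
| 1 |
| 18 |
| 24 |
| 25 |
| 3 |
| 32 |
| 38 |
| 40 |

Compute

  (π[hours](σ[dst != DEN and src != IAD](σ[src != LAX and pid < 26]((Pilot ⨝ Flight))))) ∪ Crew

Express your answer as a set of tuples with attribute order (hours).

{1, 18, 20, 24, 25, 3, 32, 38, 40}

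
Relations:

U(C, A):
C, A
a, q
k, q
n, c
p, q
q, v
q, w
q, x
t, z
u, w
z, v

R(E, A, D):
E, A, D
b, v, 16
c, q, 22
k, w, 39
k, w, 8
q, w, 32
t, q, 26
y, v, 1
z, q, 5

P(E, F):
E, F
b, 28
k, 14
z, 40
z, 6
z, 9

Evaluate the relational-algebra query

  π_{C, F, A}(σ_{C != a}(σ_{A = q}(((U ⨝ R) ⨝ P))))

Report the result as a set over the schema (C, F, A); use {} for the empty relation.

{(k, 40, q), (k, 6, q), (k, 9, q), (p, 40, q), (p, 6, q), (p, 9, q)}

U ⋈ R (natural join on A): {(a, q, c, 22), (a, q, t, 26), (a, q, z, 5), (k, q, c, 22), (k, q, t, 26), (k, q, z, 5), (p, q, c, 22), (p, q, t, 26), (p, q, z, 5), (q, v, b, 16), (q, v, y, 1), (q, w, k, 39), (q, w, k, 8), (q, w, q, 32), (u, w, k, 39), (u, w, k, 8), (u, w, q, 32), (z, v, b, 16), (z, v, y, 1)}
(U ⨝ R) ⋈ P (natural join on E): {(a, q, z, 5, 40), (a, q, z, 5, 6), (a, q, z, 5, 9), (k, q, z, 5, 40), (k, q, z, 5, 6), (k, q, z, 5, 9), (p, q, z, 5, 40), (p, q, z, 5, 6), (p, q, z, 5, 9), (q, v, b, 16, 28), (q, w, k, 39, 14), (q, w, k, 8, 14), (u, w, k, 39, 14), (u, w, k, 8, 14), (z, v, b, 16, 28)}
σ[A = q]: keep tuples satisfying A = q → {(a, q, z, 5, 40), (a, q, z, 5, 6), (a, q, z, 5, 9), (k, q, z, 5, 40), (k, q, z, 5, 6), (k, q, z, 5, 9), (p, q, z, 5, 40), (p, q, z, 5, 6), (p, q, z, 5, 9)}
σ[C != a]: keep tuples satisfying C != a → {(k, q, z, 5, 40), (k, q, z, 5, 6), (k, q, z, 5, 9), (p, q, z, 5, 40), (p, q, z, 5, 6), (p, q, z, 5, 9)}
π[C, F, A]: project onto (C, F, A) → {(k, 40, q), (k, 6, q), (k, 9, q), (p, 40, q), (p, 6, q), (p, 9, q)}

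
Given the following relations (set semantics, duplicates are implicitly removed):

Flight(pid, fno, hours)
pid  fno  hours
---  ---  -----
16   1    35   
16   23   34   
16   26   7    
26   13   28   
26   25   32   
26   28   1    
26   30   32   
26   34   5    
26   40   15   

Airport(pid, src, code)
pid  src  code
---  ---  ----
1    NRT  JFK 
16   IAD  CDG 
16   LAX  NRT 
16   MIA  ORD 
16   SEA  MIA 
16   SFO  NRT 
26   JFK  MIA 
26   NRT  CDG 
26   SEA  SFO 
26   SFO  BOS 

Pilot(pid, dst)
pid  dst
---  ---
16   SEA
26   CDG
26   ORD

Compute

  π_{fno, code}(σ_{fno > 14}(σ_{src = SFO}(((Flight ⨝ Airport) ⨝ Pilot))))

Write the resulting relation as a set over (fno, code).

{(23, NRT), (25, BOS), (26, NRT), (28, BOS), (30, BOS), (34, BOS), (40, BOS)}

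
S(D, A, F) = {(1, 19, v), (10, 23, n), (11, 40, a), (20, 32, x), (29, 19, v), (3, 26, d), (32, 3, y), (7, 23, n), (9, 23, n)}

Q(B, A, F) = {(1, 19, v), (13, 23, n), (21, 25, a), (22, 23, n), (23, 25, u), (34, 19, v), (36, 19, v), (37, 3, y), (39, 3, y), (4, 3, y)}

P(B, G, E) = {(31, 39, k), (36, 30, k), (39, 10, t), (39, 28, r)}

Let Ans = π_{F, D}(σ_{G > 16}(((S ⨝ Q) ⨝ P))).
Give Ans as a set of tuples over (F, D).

S ⋈ Q (natural join on A, F): {(1, 19, v, 1), (1, 19, v, 34), (1, 19, v, 36), (10, 23, n, 13), (10, 23, n, 22), (29, 19, v, 1), (29, 19, v, 34), (29, 19, v, 36), (32, 3, y, 37), (32, 3, y, 39), (32, 3, y, 4), (7, 23, n, 13), (7, 23, n, 22), (9, 23, n, 13), (9, 23, n, 22)}
(S ⨝ Q) ⋈ P (natural join on B): {(1, 19, v, 36, 30, k), (29, 19, v, 36, 30, k), (32, 3, y, 39, 10, t), (32, 3, y, 39, 28, r)}
Selection G > 16: {(1, 19, v, 36, 30, k), (29, 19, v, 36, 30, k), (32, 3, y, 39, 28, r)}
Projecting to F, D: {(v, 1), (v, 29), (y, 32)}

{(v, 1), (v, 29), (y, 32)}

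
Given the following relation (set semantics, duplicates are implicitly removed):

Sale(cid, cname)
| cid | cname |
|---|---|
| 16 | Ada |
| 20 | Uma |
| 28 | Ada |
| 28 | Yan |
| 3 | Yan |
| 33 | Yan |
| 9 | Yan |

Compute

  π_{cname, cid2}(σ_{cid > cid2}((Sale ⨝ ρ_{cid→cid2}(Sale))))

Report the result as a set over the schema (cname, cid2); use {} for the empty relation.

{(Ada, 16), (Yan, 28), (Yan, 3), (Yan, 9)}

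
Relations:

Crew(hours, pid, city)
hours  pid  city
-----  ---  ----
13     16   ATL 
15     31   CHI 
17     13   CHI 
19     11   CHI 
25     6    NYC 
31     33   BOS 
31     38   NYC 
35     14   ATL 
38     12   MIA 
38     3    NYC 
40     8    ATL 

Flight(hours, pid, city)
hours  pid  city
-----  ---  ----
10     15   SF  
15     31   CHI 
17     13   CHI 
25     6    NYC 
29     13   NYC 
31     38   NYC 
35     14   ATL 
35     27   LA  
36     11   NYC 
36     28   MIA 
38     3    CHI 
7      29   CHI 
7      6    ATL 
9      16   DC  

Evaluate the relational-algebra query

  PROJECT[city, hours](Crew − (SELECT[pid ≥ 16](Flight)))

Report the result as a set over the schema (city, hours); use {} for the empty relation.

{(ATL, 13), (ATL, 35), (ATL, 40), (BOS, 31), (CHI, 17), (CHI, 19), (MIA, 38), (NYC, 25), (NYC, 38)}

σ[pid ≥ 16]: keep tuples satisfying pid ≥ 16 → {(15, 31, CHI), (31, 38, NYC), (35, 27, LA), (36, 28, MIA), (7, 29, CHI), (9, 16, DC)}
Set difference of the two operands is {(13, 16, ATL), (17, 13, CHI), (19, 11, CHI), (25, 6, NYC), (31, 33, BOS), (35, 14, ATL), (38, 12, MIA), (38, 3, NYC), (40, 8, ATL)}.
π_{city, hours} gives {(ATL, 13), (ATL, 35), (ATL, 40), (BOS, 31), (CHI, 17), (CHI, 19), (MIA, 38), (NYC, 25), (NYC, 38)}.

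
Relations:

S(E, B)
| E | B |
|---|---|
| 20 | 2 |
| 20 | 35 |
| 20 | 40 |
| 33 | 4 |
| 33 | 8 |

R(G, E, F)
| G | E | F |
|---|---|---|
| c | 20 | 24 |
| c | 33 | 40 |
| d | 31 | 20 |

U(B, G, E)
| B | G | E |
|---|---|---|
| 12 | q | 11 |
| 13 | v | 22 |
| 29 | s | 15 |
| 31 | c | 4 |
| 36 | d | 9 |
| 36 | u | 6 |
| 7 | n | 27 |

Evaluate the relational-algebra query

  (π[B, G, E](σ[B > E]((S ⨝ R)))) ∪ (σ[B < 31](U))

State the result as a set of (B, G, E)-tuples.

{(12, q, 11), (13, v, 22), (29, s, 15), (35, c, 20), (40, c, 20), (7, n, 27)}

Natural join on E: {(20, 2, c, 24), (20, 35, c, 24), (20, 40, c, 24), (33, 4, c, 40), (33, 8, c, 40)}
Filtering on B > E leaves {(20, 35, c, 24), (20, 40, c, 24)}.
Keep only column(s) B, G, E: {(35, c, 20), (40, c, 20)}
Filtering on B < 31 leaves {(12, q, 11), (13, v, 22), (29, s, 15), (7, n, 27)}.
Set union of the two operands is {(12, q, 11), (13, v, 22), (29, s, 15), (35, c, 20), (40, c, 20), (7, n, 27)}.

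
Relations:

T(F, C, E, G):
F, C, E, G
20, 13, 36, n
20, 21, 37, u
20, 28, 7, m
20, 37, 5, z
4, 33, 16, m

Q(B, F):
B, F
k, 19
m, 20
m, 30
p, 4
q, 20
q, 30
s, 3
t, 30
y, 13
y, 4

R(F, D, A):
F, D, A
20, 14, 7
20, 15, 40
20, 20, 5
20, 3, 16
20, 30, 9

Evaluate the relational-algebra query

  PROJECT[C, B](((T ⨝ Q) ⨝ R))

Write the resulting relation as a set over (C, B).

T ⋈ Q (natural join on F): {(20, 13, 36, n, m), (20, 13, 36, n, q), (20, 21, 37, u, m), (20, 21, 37, u, q), (20, 28, 7, m, m), (20, 28, 7, m, q), (20, 37, 5, z, m), (20, 37, 5, z, q), (4, 33, 16, m, p), (4, 33, 16, m, y)}
(T ⨝ Q) ⋈ R (natural join on F): {(20, 13, 36, n, m, 14, 7), (20, 13, 36, n, m, 15, 40), (20, 13, 36, n, m, 20, 5), (20, 13, 36, n, m, 3, 16), (20, 13, 36, n, m, 30, 9), (20, 13, 36, n, q, 14, 7), (20, 13, 36, n, q, 15, 40), (20, 13, 36, n, q, 20, 5), (20, 13, 36, n, q, 3, 16), (20, 13, 36, n, q, 30, 9), (20, 21, 37, u, m, 14, 7), (20, 21, 37, u, m, 15, 40), (20, 21, 37, u, m, 20, 5), (20, 21, 37, u, m, 3, 16), (20, 21, 37, u, m, 30, 9), (20, 21, 37, u, q, 14, 7), (20, 21, 37, u, q, 15, 40), (20, 21, 37, u, q, 20, 5), (20, 21, 37, u, q, 3, 16), (20, 21, 37, u, q, 30, 9), (20, 28, 7, m, m, 14, 7), (20, 28, 7, m, m, 15, 40), (20, 28, 7, m, m, 20, 5), (20, 28, 7, m, m, 3, 16), (20, 28, 7, m, m, 30, 9), (20, 28, 7, m, q, 14, 7), (20, 28, 7, m, q, 15, 40), (20, 28, 7, m, q, 20, 5), (20, 28, 7, m, q, 3, 16), (20, 28, 7, m, q, 30, 9), (20, 37, 5, z, m, 14, 7), (20, 37, 5, z, m, 15, 40), (20, 37, 5, z, m, 20, 5), (20, 37, 5, z, m, 3, 16), (20, 37, 5, z, m, 30, 9), (20, 37, 5, z, q, 14, 7), (20, 37, 5, z, q, 15, 40), (20, 37, 5, z, q, 20, 5), (20, 37, 5, z, q, 3, 16), (20, 37, 5, z, q, 30, 9)}
π_{C, B} gives {(13, m), (13, q), (21, m), (21, q), (28, m), (28, q), (37, m), (37, q)} (32 duplicate(s) eliminated).

{(13, m), (13, q), (21, m), (21, q), (28, m), (28, q), (37, m), (37, q)}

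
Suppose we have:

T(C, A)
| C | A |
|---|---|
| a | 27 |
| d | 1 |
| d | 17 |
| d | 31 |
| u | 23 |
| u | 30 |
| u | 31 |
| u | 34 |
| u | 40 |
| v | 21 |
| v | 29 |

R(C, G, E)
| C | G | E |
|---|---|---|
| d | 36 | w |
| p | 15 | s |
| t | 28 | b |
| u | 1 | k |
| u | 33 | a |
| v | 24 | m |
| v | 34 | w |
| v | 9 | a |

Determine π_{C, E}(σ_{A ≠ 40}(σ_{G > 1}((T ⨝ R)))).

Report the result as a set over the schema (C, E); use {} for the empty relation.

T ⋈ R (natural join on C): {(d, 1, 36, w), (d, 17, 36, w), (d, 31, 36, w), (u, 23, 1, k), (u, 23, 33, a), (u, 30, 1, k), (u, 30, 33, a), (u, 31, 1, k), (u, 31, 33, a), (u, 34, 1, k), (u, 34, 33, a), (u, 40, 1, k), (u, 40, 33, a), (v, 21, 24, m), (v, 21, 34, w), (v, 21, 9, a), (v, 29, 24, m), (v, 29, 34, w), (v, 29, 9, a)}
Selection G > 1: {(d, 1, 36, w), (d, 17, 36, w), (d, 31, 36, w), (u, 23, 33, a), (u, 30, 33, a), (u, 31, 33, a), (u, 34, 33, a), (u, 40, 33, a), (v, 21, 24, m), (v, 21, 34, w), (v, 21, 9, a), (v, 29, 24, m), (v, 29, 34, w), (v, 29, 9, a)}
Selection A ≠ 40: {(d, 1, 36, w), (d, 17, 36, w), (d, 31, 36, w), (u, 23, 33, a), (u, 30, 33, a), (u, 31, 33, a), (u, 34, 33, a), (v, 21, 24, m), (v, 21, 34, w), (v, 21, 9, a), (v, 29, 24, m), (v, 29, 34, w), (v, 29, 9, a)}
Keep only column(s) C, E (8 duplicate(s) eliminated): {(d, w), (u, a), (v, a), (v, m), (v, w)}

{(d, w), (u, a), (v, a), (v, m), (v, w)}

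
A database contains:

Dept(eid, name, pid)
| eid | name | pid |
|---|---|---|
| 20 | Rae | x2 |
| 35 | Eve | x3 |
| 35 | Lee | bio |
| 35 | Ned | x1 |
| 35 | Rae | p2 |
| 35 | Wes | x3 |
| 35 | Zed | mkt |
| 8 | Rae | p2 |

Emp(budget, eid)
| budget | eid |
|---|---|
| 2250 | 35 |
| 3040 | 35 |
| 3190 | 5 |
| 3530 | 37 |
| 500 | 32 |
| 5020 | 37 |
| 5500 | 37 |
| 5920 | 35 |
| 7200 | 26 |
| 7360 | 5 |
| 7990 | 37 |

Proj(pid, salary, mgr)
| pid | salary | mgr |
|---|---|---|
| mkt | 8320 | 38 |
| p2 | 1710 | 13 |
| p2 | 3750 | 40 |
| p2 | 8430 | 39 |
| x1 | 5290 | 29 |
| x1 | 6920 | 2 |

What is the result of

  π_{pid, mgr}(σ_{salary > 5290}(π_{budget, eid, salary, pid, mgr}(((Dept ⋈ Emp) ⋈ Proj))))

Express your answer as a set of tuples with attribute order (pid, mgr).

Joining Dept and Emp on eid yields {(35, Eve, x3, 2250), (35, Eve, x3, 3040), (35, Eve, x3, 5920), (35, Lee, bio, 2250), (35, Lee, bio, 3040), (35, Lee, bio, 5920), (35, Ned, x1, 2250), (35, Ned, x1, 3040), (35, Ned, x1, 5920), (35, Rae, p2, 2250), (35, Rae, p2, 3040), (35, Rae, p2, 5920), (35, Wes, x3, 2250), (35, Wes, x3, 3040), (35, Wes, x3, 5920), (35, Zed, mkt, 2250), (35, Zed, mkt, 3040), (35, Zed, mkt, 5920)}.
Joining (Dept ⋈ Emp) and Proj on pid yields {(35, Ned, x1, 2250, 5290, 29), (35, Ned, x1, 2250, 6920, 2), (35, Ned, x1, 3040, 5290, 29), (35, Ned, x1, 3040, 6920, 2), (35, Ned, x1, 5920, 5290, 29), (35, Ned, x1, 5920, 6920, 2), (35, Rae, p2, 2250, 1710, 13), (35, Rae, p2, 2250, 3750, 40), (35, Rae, p2, 2250, 8430, 39), (35, Rae, p2, 3040, 1710, 13), (35, Rae, p2, 3040, 3750, 40), (35, Rae, p2, 3040, 8430, 39), (35, Rae, p2, 5920, 1710, 13), (35, Rae, p2, 5920, 3750, 40), (35, Rae, p2, 5920, 8430, 39), (35, Zed, mkt, 2250, 8320, 38), (35, Zed, mkt, 3040, 8320, 38), (35, Zed, mkt, 5920, 8320, 38)}.
π[budget, eid, salary, pid, mgr]: project onto (budget, eid, salary, pid, mgr) → {(2250, 35, 1710, p2, 13), (2250, 35, 3750, p2, 40), (2250, 35, 5290, x1, 29), (2250, 35, 6920, x1, 2), (2250, 35, 8320, mkt, 38), (2250, 35, 8430, p2, 39), (3040, 35, 1710, p2, 13), (3040, 35, 3750, p2, 40), (3040, 35, 5290, x1, 29), (3040, 35, 6920, x1, 2), (3040, 35, 8320, mkt, 38), (3040, 35, 8430, p2, 39), (5920, 35, 1710, p2, 13), (5920, 35, 3750, p2, 40), (5920, 35, 5290, x1, 29), (5920, 35, 6920, x1, 2), (5920, 35, 8320, mkt, 38), (5920, 35, 8430, p2, 39)}
Apply σ_{salary > 5290}; surviving tuples: {(2250, 35, 6920, x1, 2), (2250, 35, 8320, mkt, 38), (2250, 35, 8430, p2, 39), (3040, 35, 6920, x1, 2), (3040, 35, 8320, mkt, 38), (3040, 35, 8430, p2, 39), (5920, 35, 6920, x1, 2), (5920, 35, 8320, mkt, 38), (5920, 35, 8430, p2, 39)}
π[pid, mgr]: project onto (pid, mgr) (6 duplicate(s) eliminated) → {(mkt, 38), (p2, 39), (x1, 2)}

{(mkt, 38), (p2, 39), (x1, 2)}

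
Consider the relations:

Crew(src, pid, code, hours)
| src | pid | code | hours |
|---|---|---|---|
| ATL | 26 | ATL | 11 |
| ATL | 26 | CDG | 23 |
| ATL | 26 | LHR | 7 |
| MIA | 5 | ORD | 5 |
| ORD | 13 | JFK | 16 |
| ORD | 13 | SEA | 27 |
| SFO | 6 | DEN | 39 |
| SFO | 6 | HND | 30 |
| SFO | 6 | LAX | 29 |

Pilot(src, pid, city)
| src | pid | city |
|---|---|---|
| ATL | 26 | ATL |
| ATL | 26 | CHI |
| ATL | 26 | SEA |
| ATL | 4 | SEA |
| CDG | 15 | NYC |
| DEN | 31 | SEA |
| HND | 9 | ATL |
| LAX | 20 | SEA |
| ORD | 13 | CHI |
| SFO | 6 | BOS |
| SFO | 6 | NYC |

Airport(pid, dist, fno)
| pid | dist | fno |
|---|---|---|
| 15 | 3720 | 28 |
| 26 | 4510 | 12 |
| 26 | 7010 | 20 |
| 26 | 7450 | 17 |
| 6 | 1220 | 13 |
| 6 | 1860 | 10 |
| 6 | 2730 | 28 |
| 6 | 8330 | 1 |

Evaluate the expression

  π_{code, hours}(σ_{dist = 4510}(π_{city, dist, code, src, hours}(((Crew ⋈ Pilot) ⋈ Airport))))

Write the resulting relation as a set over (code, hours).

Crew ⋈ Pilot (natural join on src, pid): {(ATL, 26, ATL, 11, ATL), (ATL, 26, ATL, 11, CHI), (ATL, 26, ATL, 11, SEA), (ATL, 26, CDG, 23, ATL), (ATL, 26, CDG, 23, CHI), (ATL, 26, CDG, 23, SEA), (ATL, 26, LHR, 7, ATL), (ATL, 26, LHR, 7, CHI), (ATL, 26, LHR, 7, SEA), (ORD, 13, JFK, 16, CHI), (ORD, 13, SEA, 27, CHI), (SFO, 6, DEN, 39, BOS), (SFO, 6, DEN, 39, NYC), (SFO, 6, HND, 30, BOS), (SFO, 6, HND, 30, NYC), (SFO, 6, LAX, 29, BOS), (SFO, 6, LAX, 29, NYC)}
(Crew ⋈ Pilot) ⋈ Airport (natural join on pid): {(ATL, 26, ATL, 11, ATL, 4510, 12), (ATL, 26, ATL, 11, ATL, 7010, 20), (ATL, 26, ATL, 11, ATL, 7450, 17), (ATL, 26, ATL, 11, CHI, 4510, 12), (ATL, 26, ATL, 11, CHI, 7010, 20), (ATL, 26, ATL, 11, CHI, 7450, 17), (ATL, 26, ATL, 11, SEA, 4510, 12), (ATL, 26, ATL, 11, SEA, 7010, 20), (ATL, 26, ATL, 11, SEA, 7450, 17), (ATL, 26, CDG, 23, ATL, 4510, 12), (ATL, 26, CDG, 23, ATL, 7010, 20), (ATL, 26, CDG, 23, ATL, 7450, 17), (ATL, 26, CDG, 23, CHI, 4510, 12), (ATL, 26, CDG, 23, CHI, 7010, 20), (ATL, 26, CDG, 23, CHI, 7450, 17), (ATL, 26, CDG, 23, SEA, 4510, 12), (ATL, 26, CDG, 23, SEA, 7010, 20), (ATL, 26, CDG, 23, SEA, 7450, 17), (ATL, 26, LHR, 7, ATL, 4510, 12), (ATL, 26, LHR, 7, ATL, 7010, 20), (ATL, 26, LHR, 7, ATL, 7450, 17), (ATL, 26, LHR, 7, CHI, 4510, 12), (ATL, 26, LHR, 7, CHI, 7010, 20), (ATL, 26, LHR, 7, CHI, 7450, 17), (ATL, 26, LHR, 7, SEA, 4510, 12), (ATL, 26, LHR, 7, SEA, 7010, 20), (ATL, 26, LHR, 7, SEA, 7450, 17), (SFO, 6, DEN, 39, BOS, 1220, 13), (SFO, 6, DEN, 39, BOS, 1860, 10), (SFO, 6, DEN, 39, BOS, 2730, 28), (SFO, 6, DEN, 39, BOS, 8330, 1), (SFO, 6, DEN, 39, NYC, 1220, 13), (SFO, 6, DEN, 39, NYC, 1860, 10), (SFO, 6, DEN, 39, NYC, 2730, 28), (SFO, 6, DEN, 39, NYC, 8330, 1), (SFO, 6, HND, 30, BOS, 1220, 13), (SFO, 6, HND, 30, BOS, 1860, 10), (SFO, 6, HND, 30, BOS, 2730, 28), (SFO, 6, HND, 30, BOS, 8330, 1), (SFO, 6, HND, 30, NYC, 1220, 13), (SFO, 6, HND, 30, NYC, 1860, 10), (SFO, 6, HND, 30, NYC, 2730, 28), (SFO, 6, HND, 30, NYC, 8330, 1), (SFO, 6, LAX, 29, BOS, 1220, 13), (SFO, 6, LAX, 29, BOS, 1860, 10), (SFO, 6, LAX, 29, BOS, 2730, 28), (SFO, 6, LAX, 29, BOS, 8330, 1), (SFO, 6, LAX, 29, NYC, 1220, 13), (SFO, 6, LAX, 29, NYC, 1860, 10), (SFO, 6, LAX, 29, NYC, 2730, 28), (SFO, 6, LAX, 29, NYC, 8330, 1)}
Keep only column(s) city, dist, code, src, hours: {(ATL, 4510, ATL, ATL, 11), (ATL, 4510, CDG, ATL, 23), (ATL, 4510, LHR, ATL, 7), (ATL, 7010, ATL, ATL, 11), (ATL, 7010, CDG, ATL, 23), (ATL, 7010, LHR, ATL, 7), (ATL, 7450, ATL, ATL, 11), (ATL, 7450, CDG, ATL, 23), (ATL, 7450, LHR, ATL, 7), (BOS, 1220, DEN, SFO, 39), (BOS, 1220, HND, SFO, 30), (BOS, 1220, LAX, SFO, 29), (BOS, 1860, DEN, SFO, 39), (BOS, 1860, HND, SFO, 30), (BOS, 1860, LAX, SFO, 29), (BOS, 2730, DEN, SFO, 39), (BOS, 2730, HND, SFO, 30), (BOS, 2730, LAX, SFO, 29), (BOS, 8330, DEN, SFO, 39), (BOS, 8330, HND, SFO, 30), (BOS, 8330, LAX, SFO, 29), (CHI, 4510, ATL, ATL, 11), (CHI, 4510, CDG, ATL, 23), (CHI, 4510, LHR, ATL, 7), (CHI, 7010, ATL, ATL, 11), (CHI, 7010, CDG, ATL, 23), (CHI, 7010, LHR, ATL, 7), (CHI, 7450, ATL, ATL, 11), (CHI, 7450, CDG, ATL, 23), (CHI, 7450, LHR, ATL, 7), (NYC, 1220, DEN, SFO, 39), (NYC, 1220, HND, SFO, 30), (NYC, 1220, LAX, SFO, 29), (NYC, 1860, DEN, SFO, 39), (NYC, 1860, HND, SFO, 30), (NYC, 1860, LAX, SFO, 29), (NYC, 2730, DEN, SFO, 39), (NYC, 2730, HND, SFO, 30), (NYC, 2730, LAX, SFO, 29), (NYC, 8330, DEN, SFO, 39), (NYC, 8330, HND, SFO, 30), (NYC, 8330, LAX, SFO, 29), (SEA, 4510, ATL, ATL, 11), (SEA, 4510, CDG, ATL, 23), (SEA, 4510, LHR, ATL, 7), (SEA, 7010, ATL, ATL, 11), (SEA, 7010, CDG, ATL, 23), (SEA, 7010, LHR, ATL, 7), (SEA, 7450, ATL, ATL, 11), (SEA, 7450, CDG, ATL, 23), (SEA, 7450, LHR, ATL, 7)}
Selection dist = 4510: {(ATL, 4510, ATL, ATL, 11), (ATL, 4510, CDG, ATL, 23), (ATL, 4510, LHR, ATL, 7), (CHI, 4510, ATL, ATL, 11), (CHI, 4510, CDG, ATL, 23), (CHI, 4510, LHR, ATL, 7), (SEA, 4510, ATL, ATL, 11), (SEA, 4510, CDG, ATL, 23), (SEA, 4510, LHR, ATL, 7)}
Keep only column(s) code, hours (6 duplicate(s) eliminated): {(ATL, 11), (CDG, 23), (LHR, 7)}

{(ATL, 11), (CDG, 23), (LHR, 7)}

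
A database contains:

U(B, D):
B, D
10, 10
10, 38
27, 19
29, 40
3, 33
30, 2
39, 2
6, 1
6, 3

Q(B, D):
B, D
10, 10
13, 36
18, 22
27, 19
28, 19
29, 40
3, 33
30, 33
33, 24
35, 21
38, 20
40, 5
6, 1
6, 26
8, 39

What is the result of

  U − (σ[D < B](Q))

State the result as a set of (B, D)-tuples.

{(10, 10), (10, 38), (29, 40), (3, 33), (30, 2), (39, 2), (6, 3)}

Selection D < B: {(27, 19), (28, 19), (33, 24), (35, 21), (38, 20), (40, 5), (6, 1)}
Difference: {(10, 10), (10, 38), (27, 19), (29, 40), (3, 33), (30, 2), (39, 2), (6, 1), (6, 3)} with {(27, 19), (28, 19), (33, 24), (35, 21), (38, 20), (40, 5), (6, 1)} → {(10, 10), (10, 38), (29, 40), (3, 33), (30, 2), (39, 2), (6, 3)}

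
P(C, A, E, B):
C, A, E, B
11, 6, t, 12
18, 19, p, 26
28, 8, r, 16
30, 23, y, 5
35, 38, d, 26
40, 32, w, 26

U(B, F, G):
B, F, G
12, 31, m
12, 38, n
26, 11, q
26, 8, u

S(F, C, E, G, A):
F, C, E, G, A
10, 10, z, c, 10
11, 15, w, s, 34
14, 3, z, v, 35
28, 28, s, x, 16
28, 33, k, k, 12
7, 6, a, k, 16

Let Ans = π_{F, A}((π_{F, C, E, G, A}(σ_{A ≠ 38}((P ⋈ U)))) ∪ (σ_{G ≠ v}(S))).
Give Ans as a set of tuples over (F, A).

P ⋈ U (natural join on B): {(11, 6, t, 12, 31, m), (11, 6, t, 12, 38, n), (18, 19, p, 26, 11, q), (18, 19, p, 26, 8, u), (35, 38, d, 26, 11, q), (35, 38, d, 26, 8, u), (40, 32, w, 26, 11, q), (40, 32, w, 26, 8, u)}
Filtering on A ≠ 38 leaves {(11, 6, t, 12, 31, m), (11, 6, t, 12, 38, n), (18, 19, p, 26, 11, q), (18, 19, p, 26, 8, u), (40, 32, w, 26, 11, q), (40, 32, w, 26, 8, u)}.
π_{F, C, E, G, A} gives {(11, 18, p, q, 19), (11, 40, w, q, 32), (31, 11, t, m, 6), (38, 11, t, n, 6), (8, 18, p, u, 19), (8, 40, w, u, 32)}.
Filtering on G ≠ v leaves {(10, 10, z, c, 10), (11, 15, w, s, 34), (28, 28, s, x, 16), (28, 33, k, k, 12), (7, 6, a, k, 16)}.
Union: {(11, 18, p, q, 19), (11, 40, w, q, 32), (31, 11, t, m, 6), (38, 11, t, n, 6), (8, 18, p, u, 19), (8, 40, w, u, 32)} with {(10, 10, z, c, 10), (11, 15, w, s, 34), (28, 28, s, x, 16), (28, 33, k, k, 12), (7, 6, a, k, 16)} → {(10, 10, z, c, 10), (11, 15, w, s, 34), (11, 18, p, q, 19), (11, 40, w, q, 32), (28, 28, s, x, 16), (28, 33, k, k, 12), (31, 11, t, m, 6), (38, 11, t, n, 6), (7, 6, a, k, 16), (8, 18, p, u, 19), (8, 40, w, u, 32)}
π_{F, A} gives {(10, 10), (11, 19), (11, 32), (11, 34), (28, 12), (28, 16), (31, 6), (38, 6), (7, 16), (8, 19), (8, 32)}.

{(10, 10), (11, 19), (11, 32), (11, 34), (28, 12), (28, 16), (31, 6), (38, 6), (7, 16), (8, 19), (8, 32)}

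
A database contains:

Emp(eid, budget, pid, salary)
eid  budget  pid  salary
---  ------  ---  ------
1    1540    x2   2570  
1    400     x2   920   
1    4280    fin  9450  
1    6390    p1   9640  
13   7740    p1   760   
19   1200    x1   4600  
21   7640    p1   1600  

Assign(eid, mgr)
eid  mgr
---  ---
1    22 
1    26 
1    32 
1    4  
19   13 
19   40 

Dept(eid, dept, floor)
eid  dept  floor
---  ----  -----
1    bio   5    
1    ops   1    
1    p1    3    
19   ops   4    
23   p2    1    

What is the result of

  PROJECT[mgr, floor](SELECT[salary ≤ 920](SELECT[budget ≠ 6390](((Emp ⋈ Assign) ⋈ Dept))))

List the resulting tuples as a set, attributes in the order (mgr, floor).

{(22, 1), (22, 3), (22, 5), (26, 1), (26, 3), (26, 5), (32, 1), (32, 3), (32, 5), (4, 1), (4, 3), (4, 5)}

Emp ⋈ Assign (natural join on eid): {(1, 1540, x2, 2570, 22), (1, 1540, x2, 2570, 26), (1, 1540, x2, 2570, 32), (1, 1540, x2, 2570, 4), (1, 400, x2, 920, 22), (1, 400, x2, 920, 26), (1, 400, x2, 920, 32), (1, 400, x2, 920, 4), (1, 4280, fin, 9450, 22), (1, 4280, fin, 9450, 26), (1, 4280, fin, 9450, 32), (1, 4280, fin, 9450, 4), (1, 6390, p1, 9640, 22), (1, 6390, p1, 9640, 26), (1, 6390, p1, 9640, 32), (1, 6390, p1, 9640, 4), (19, 1200, x1, 4600, 13), (19, 1200, x1, 4600, 40)}
(Emp ⋈ Assign) ⋈ Dept (natural join on eid): {(1, 1540, x2, 2570, 22, bio, 5), (1, 1540, x2, 2570, 22, ops, 1), (1, 1540, x2, 2570, 22, p1, 3), (1, 1540, x2, 2570, 26, bio, 5), (1, 1540, x2, 2570, 26, ops, 1), (1, 1540, x2, 2570, 26, p1, 3), (1, 1540, x2, 2570, 32, bio, 5), (1, 1540, x2, 2570, 32, ops, 1), (1, 1540, x2, 2570, 32, p1, 3), (1, 1540, x2, 2570, 4, bio, 5), (1, 1540, x2, 2570, 4, ops, 1), (1, 1540, x2, 2570, 4, p1, 3), (1, 400, x2, 920, 22, bio, 5), (1, 400, x2, 920, 22, ops, 1), (1, 400, x2, 920, 22, p1, 3), (1, 400, x2, 920, 26, bio, 5), (1, 400, x2, 920, 26, ops, 1), (1, 400, x2, 920, 26, p1, 3), (1, 400, x2, 920, 32, bio, 5), (1, 400, x2, 920, 32, ops, 1), (1, 400, x2, 920, 32, p1, 3), (1, 400, x2, 920, 4, bio, 5), (1, 400, x2, 920, 4, ops, 1), (1, 400, x2, 920, 4, p1, 3), (1, 4280, fin, 9450, 22, bio, 5), (1, 4280, fin, 9450, 22, ops, 1), (1, 4280, fin, 9450, 22, p1, 3), (1, 4280, fin, 9450, 26, bio, 5), (1, 4280, fin, 9450, 26, ops, 1), (1, 4280, fin, 9450, 26, p1, 3), (1, 4280, fin, 9450, 32, bio, 5), (1, 4280, fin, 9450, 32, ops, 1), (1, 4280, fin, 9450, 32, p1, 3), (1, 4280, fin, 9450, 4, bio, 5), (1, 4280, fin, 9450, 4, ops, 1), (1, 4280, fin, 9450, 4, p1, 3), (1, 6390, p1, 9640, 22, bio, 5), (1, 6390, p1, 9640, 22, ops, 1), (1, 6390, p1, 9640, 22, p1, 3), (1, 6390, p1, 9640, 26, bio, 5), (1, 6390, p1, 9640, 26, ops, 1), (1, 6390, p1, 9640, 26, p1, 3), (1, 6390, p1, 9640, 32, bio, 5), (1, 6390, p1, 9640, 32, ops, 1), (1, 6390, p1, 9640, 32, p1, 3), (1, 6390, p1, 9640, 4, bio, 5), (1, 6390, p1, 9640, 4, ops, 1), (1, 6390, p1, 9640, 4, p1, 3), (19, 1200, x1, 4600, 13, ops, 4), (19, 1200, x1, 4600, 40, ops, 4)}
Filtering on budget ≠ 6390 leaves {(1, 1540, x2, 2570, 22, bio, 5), (1, 1540, x2, 2570, 22, ops, 1), (1, 1540, x2, 2570, 22, p1, 3), (1, 1540, x2, 2570, 26, bio, 5), (1, 1540, x2, 2570, 26, ops, 1), (1, 1540, x2, 2570, 26, p1, 3), (1, 1540, x2, 2570, 32, bio, 5), (1, 1540, x2, 2570, 32, ops, 1), (1, 1540, x2, 2570, 32, p1, 3), (1, 1540, x2, 2570, 4, bio, 5), (1, 1540, x2, 2570, 4, ops, 1), (1, 1540, x2, 2570, 4, p1, 3), (1, 400, x2, 920, 22, bio, 5), (1, 400, x2, 920, 22, ops, 1), (1, 400, x2, 920, 22, p1, 3), (1, 400, x2, 920, 26, bio, 5), (1, 400, x2, 920, 26, ops, 1), (1, 400, x2, 920, 26, p1, 3), (1, 400, x2, 920, 32, bio, 5), (1, 400, x2, 920, 32, ops, 1), (1, 400, x2, 920, 32, p1, 3), (1, 400, x2, 920, 4, bio, 5), (1, 400, x2, 920, 4, ops, 1), (1, 400, x2, 920, 4, p1, 3), (1, 4280, fin, 9450, 22, bio, 5), (1, 4280, fin, 9450, 22, ops, 1), (1, 4280, fin, 9450, 22, p1, 3), (1, 4280, fin, 9450, 26, bio, 5), (1, 4280, fin, 9450, 26, ops, 1), (1, 4280, fin, 9450, 26, p1, 3), (1, 4280, fin, 9450, 32, bio, 5), (1, 4280, fin, 9450, 32, ops, 1), (1, 4280, fin, 9450, 32, p1, 3), (1, 4280, fin, 9450, 4, bio, 5), (1, 4280, fin, 9450, 4, ops, 1), (1, 4280, fin, 9450, 4, p1, 3), (19, 1200, x1, 4600, 13, ops, 4), (19, 1200, x1, 4600, 40, ops, 4)}.
Filtering on salary ≤ 920 leaves {(1, 400, x2, 920, 22, bio, 5), (1, 400, x2, 920, 22, ops, 1), (1, 400, x2, 920, 22, p1, 3), (1, 400, x2, 920, 26, bio, 5), (1, 400, x2, 920, 26, ops, 1), (1, 400, x2, 920, 26, p1, 3), (1, 400, x2, 920, 32, bio, 5), (1, 400, x2, 920, 32, ops, 1), (1, 400, x2, 920, 32, p1, 3), (1, 400, x2, 920, 4, bio, 5), (1, 400, x2, 920, 4, ops, 1), (1, 400, x2, 920, 4, p1, 3)}.
π_{mgr, floor} gives {(22, 1), (22, 3), (22, 5), (26, 1), (26, 3), (26, 5), (32, 1), (32, 3), (32, 5), (4, 1), (4, 3), (4, 5)}.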